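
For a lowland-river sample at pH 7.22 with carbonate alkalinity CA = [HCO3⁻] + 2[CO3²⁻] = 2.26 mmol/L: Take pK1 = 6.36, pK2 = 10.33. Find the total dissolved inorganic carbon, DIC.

CA = [HCO3⁻] + 2[CO3²⁻] = (α₁ + 2α₂)·DIC
At pH 7.22: [H⁺]/K1 = 10^-0.86 = 0.13804, K2/[H⁺] = 10^-3.11 = 0.00077625
α₁ = 1/(1 + 0.13804 + 0.00077625) = 1/1.1388 = 0.8781; α₂ = α₁·K2/[H⁺] = 0.0006816
α₁ + 2α₂ = 0.8795
DIC = CA / (α₁ + 2α₂) = 2.26 / 0.8795 = 2.57 mmol/L

DIC = 2.57 mmol/L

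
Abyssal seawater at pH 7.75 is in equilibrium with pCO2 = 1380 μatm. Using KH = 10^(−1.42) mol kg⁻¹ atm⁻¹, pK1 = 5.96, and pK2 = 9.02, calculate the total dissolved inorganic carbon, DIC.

DIC = 3.46 mmol/kg

[CO2*] = KH · pCO2 = 10^(−1.42) × 1380×10^-6 = 5.247×10^-5 mol/kg
α₀ = 1/(1 + K1/[H⁺] + K1K2/[H⁺]²) = 1/(1 + 10^+1.79 + 10^+0.52) = 0.01516
DIC = [CO2*]/α₀ = 5.247×10^-5 / 0.01516 = 3.46 mmol/kg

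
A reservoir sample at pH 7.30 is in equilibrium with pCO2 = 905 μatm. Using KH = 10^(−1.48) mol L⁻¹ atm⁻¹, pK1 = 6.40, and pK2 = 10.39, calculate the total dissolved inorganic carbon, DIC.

[CO2*] = KH · pCO2 = 10^(−1.48) × 905×10^-6 = 2.997×10^-5 mol/L
α₀ = 1/(1 + K1/[H⁺] + K1K2/[H⁺]²) = 1/(1 + 10^+0.90 + 10^-2.19) = 0.1117
DIC = [CO2*]/α₀ = 2.997×10^-5 / 0.1117 = 0.268 mmol/L

DIC = 0.268 mmol/L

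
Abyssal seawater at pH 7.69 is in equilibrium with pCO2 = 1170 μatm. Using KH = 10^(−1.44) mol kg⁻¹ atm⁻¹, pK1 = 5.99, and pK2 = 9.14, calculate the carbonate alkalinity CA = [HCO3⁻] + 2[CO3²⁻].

[CO2*] = KH · pCO2 = 10^(−1.44) × 1170×10^-6 = 4.248×10^-5 mol/kg
α₀ = 1/(1 + K1/[H⁺] + K1K2/[H⁺]²) = 1/(1 + 10^+1.70 + 10^+0.25) = 0.01890
DIC = [CO2*]/α₀ = 4.248×10^-5 / 0.01890 = 2.247 mmol/kg
CA = (α₁ + 2α₂)·DIC = (0.9475 + 2×0.03362) × 2.247 = 2.28 mmol/kg

CA = 2.28 mmol/kg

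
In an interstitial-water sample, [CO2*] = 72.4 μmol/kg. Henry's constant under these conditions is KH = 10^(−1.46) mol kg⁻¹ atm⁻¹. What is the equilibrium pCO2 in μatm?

KH = 10^(−1.46) = 3.467×10^-2 mol kg⁻¹ atm⁻¹
pCO2 = [CO2*]/KH = 72.4×10^-6 / 3.467×10^-2 = 2.09×10^-3 atm = 2090 μatm

pCO2 = 2090 μatm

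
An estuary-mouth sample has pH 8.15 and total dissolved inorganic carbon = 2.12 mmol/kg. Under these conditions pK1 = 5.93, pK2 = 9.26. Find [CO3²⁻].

[CO3²⁻] = 0.152 mmol/kg

α₂ = 1 / (1 + [H⁺]/K2 + [H⁺]²/(K1K2)) = 1 / (1 + 10^+1.11 + 10^-1.11)
   = 1 / (1 + 12.882 + 0.077625) = 1/13.960 = 0.07163
[CO3²⁻] = α₂ × DIC = 0.07163 × 2.12 = 0.152 mmol/kg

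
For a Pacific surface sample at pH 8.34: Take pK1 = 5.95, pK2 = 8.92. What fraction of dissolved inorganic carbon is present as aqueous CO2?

α₀ = 1 / (1 + K1/[H⁺] + K1K2/[H⁺]²) = 1 / (1 + 10^+2.39 + 10^+1.81)
   = 1 / (1 + 245.47 + 64.565) = 1/311.04 = 0.003215

α₀ = 0.00322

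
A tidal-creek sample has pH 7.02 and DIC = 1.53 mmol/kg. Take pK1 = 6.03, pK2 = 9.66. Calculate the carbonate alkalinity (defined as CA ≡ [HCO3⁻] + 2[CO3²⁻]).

CA = [HCO3⁻] + 2[CO3²⁻] = (α₁ + 2α₂)·DIC
At pH 7.02: [H⁺]/K1 = 10^-0.99 = 0.10233, K2/[H⁺] = 10^-2.64 = 0.0022909
α₁ = 1/(1 + 0.10233 + 0.0022909) = 1/1.1046 = 0.9053; α₂ = α₁·K2/[H⁺] = 0.002074
α₁ + 2α₂ = 0.9094
CA = 0.9094 × 1.53 = 1.39 mmol/kg

CA = 1.39 mmol/kg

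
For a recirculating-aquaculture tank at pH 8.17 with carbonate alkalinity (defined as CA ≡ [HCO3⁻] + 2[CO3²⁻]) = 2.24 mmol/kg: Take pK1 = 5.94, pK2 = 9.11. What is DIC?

CA = [HCO3⁻] + 2[CO3²⁻] = (α₁ + 2α₂)·DIC
At pH 8.17: [H⁺]/K1 = 10^-2.23 = 0.0058884, K2/[H⁺] = 10^-0.94 = 0.11482
α₁ = 1/(1 + 0.0058884 + 0.11482) = 1/1.1207 = 0.8923; α₂ = α₁·K2/[H⁺] = 0.1024
α₁ + 2α₂ = 1.0972
DIC = CA / (α₁ + 2α₂) = 2.24 / 1.0972 = 2.04 mmol/kg

DIC = 2.04 mmol/kg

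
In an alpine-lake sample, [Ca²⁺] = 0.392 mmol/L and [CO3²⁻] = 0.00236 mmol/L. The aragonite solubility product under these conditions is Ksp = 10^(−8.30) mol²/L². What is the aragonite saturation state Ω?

Ω = 0.185

Ksp = 10^(−8.30) = 5.012×10^-9
Ω = [Ca²⁺][CO3²⁻]/Ksp = (0.392×10^-3)(0.00236×10^-3) / 5.012×10^-9 = 0.185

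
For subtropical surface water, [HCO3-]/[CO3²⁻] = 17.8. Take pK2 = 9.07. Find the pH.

pH = 7.82

From K2 = [H⁺][CO3²⁻]/[HCO3-]:  pH = pK2 − log₁₀([HCO3-]/[CO3²⁻])
log₁₀(17.8) = +1.250
pH = 9.07 − (+1.250) = 7.82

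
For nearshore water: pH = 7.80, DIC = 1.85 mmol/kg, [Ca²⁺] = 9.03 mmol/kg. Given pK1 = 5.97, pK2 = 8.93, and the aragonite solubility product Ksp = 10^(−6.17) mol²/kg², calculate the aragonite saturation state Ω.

α₂ = 1 / (1 + [H⁺]/K2 + [H⁺]²/(K1K2)) = 1 / (1 + 10^+1.13 + 10^-0.70)
   = 1 / (1 + 13.490 + 0.19953) = 1/14.689 = 0.06808
[CO3²⁻] = α₂ × DIC = 0.06808 × 1.85 = 0.1259 mmol/kg
Ksp = 10^(−6.17) = 6.761×10^-7
Ω = [Ca²⁺][CO3²⁻]/Ksp = (9.03×10^-3)(1.259×10^-4) / 6.761×10^-7 = 1.68

Ω = 1.68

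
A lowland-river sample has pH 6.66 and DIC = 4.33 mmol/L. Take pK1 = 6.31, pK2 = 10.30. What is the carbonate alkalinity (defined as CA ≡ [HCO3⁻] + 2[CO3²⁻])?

CA = [HCO3⁻] + 2[CO3²⁻] = (α₁ + 2α₂)·DIC
At pH 6.66: [H⁺]/K1 = 10^-0.35 = 0.44668, K2/[H⁺] = 10^-3.64 = 0.00022909
α₁ = 1/(1 + 0.44668 + 0.00022909) = 1/1.4469 = 0.6911; α₂ = α₁·K2/[H⁺] = 0.0001583
α₁ + 2α₂ = 0.6914
CA = 0.6914 × 4.33 = 2.99 mmol/L

CA = 2.99 mmol/L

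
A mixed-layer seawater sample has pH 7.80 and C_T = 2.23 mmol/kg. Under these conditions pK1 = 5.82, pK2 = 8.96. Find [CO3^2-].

[CO3²⁻] = 0.143 mmol/kg

α₂ = 1 / (1 + [H⁺]/K2 + [H⁺]²/(K1K2)) = 1 / (1 + 10^+1.16 + 10^-0.82)
   = 1 / (1 + 14.454 + 0.15136) = 1/15.606 = 0.06408
[CO3²⁻] = α₂ × DIC = 0.06408 × 2.23 = 0.143 mmol/kg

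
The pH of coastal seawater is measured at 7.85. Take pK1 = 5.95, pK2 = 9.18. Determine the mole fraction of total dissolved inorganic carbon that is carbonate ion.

α₂ = 1 / (1 + [H⁺]/K2 + [H⁺]²/(K1K2)) = 1 / (1 + 10^+1.33 + 10^-0.57)
   = 1 / (1 + 21.380 + 0.26915) = 1/22.649 = 0.04415

α₂ = 0.0442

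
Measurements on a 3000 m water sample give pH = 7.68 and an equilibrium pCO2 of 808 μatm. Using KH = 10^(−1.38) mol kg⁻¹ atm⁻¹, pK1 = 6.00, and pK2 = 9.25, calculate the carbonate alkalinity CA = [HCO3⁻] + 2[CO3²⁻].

CA = 1.70 mmol/kg

[CO2*] = KH · pCO2 = 10^(−1.38) × 808×10^-6 = 3.368×10^-5 mol/kg
α₀ = 1/(1 + K1/[H⁺] + K1K2/[H⁺]²) = 1/(1 + 10^+1.68 + 10^+0.11) = 0.01994
DIC = [CO2*]/α₀ = 3.368×10^-5 / 0.01994 = 1.689 mmol/kg
CA = (α₁ + 2α₂)·DIC = (0.9544 + 2×0.02569) × 1.689 = 1.70 mmol/kg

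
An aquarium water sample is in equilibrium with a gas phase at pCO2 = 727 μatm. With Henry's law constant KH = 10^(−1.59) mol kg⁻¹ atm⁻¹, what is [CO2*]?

KH = 10^(−1.59) = 2.570×10^-2 mol kg⁻¹ atm⁻¹
[CO2*] = KH · pCO2 = 2.570×10^-2 × 727×10^-6 atm = 1.87×10^-5 mol/kg

[CO2*] = 18.7 μmol/kg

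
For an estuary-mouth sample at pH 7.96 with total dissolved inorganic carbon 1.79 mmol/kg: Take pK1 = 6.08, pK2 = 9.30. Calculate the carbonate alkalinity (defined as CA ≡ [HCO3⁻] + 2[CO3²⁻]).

CA = 1.84 mmol/kg

CA = [HCO3⁻] + 2[CO3²⁻] = (α₁ + 2α₂)·DIC
At pH 7.96: [H⁺]/K1 = 10^-1.88 = 0.013183, K2/[H⁺] = 10^-1.34 = 0.045709
α₁ = 1/(1 + 0.013183 + 0.045709) = 1/1.0589 = 0.9444; α₂ = α₁·K2/[H⁺] = 0.04317
α₁ + 2α₂ = 1.0307
CA = 1.0307 × 1.79 = 1.84 mmol/kg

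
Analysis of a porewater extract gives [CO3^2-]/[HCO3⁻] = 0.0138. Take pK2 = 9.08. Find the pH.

pH = 7.22

From K2 = [H⁺][CO3^2-]/[HCO3⁻]:  pH = pK2 + log₁₀([CO3^2-]/[HCO3⁻])
log₁₀(0.0138) = -1.860
pH = 9.08 + (-1.860) = 7.22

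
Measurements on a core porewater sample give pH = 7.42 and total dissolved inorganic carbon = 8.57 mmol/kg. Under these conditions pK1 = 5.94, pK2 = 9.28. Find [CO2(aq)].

[CO2*] = 0.271 mmol/kg

α₀ = 1 / (1 + K1/[H⁺] + K1K2/[H⁺]²) = 1 / (1 + 10^+1.48 + 10^-0.38)
   = 1 / (1 + 30.200 + 0.41687) = 1/31.616 = 0.03163
[CO2*] = α₀ × DIC = 0.03163 × 8.57 = 0.271 mmol/kg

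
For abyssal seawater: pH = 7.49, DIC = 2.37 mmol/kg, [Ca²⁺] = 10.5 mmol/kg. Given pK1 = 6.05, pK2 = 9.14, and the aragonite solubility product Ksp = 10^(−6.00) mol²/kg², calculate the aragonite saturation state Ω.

Ω = 0.526

α₂ = 1 / (1 + [H⁺]/K2 + [H⁺]²/(K1K2)) = 1 / (1 + 10^+1.65 + 10^+0.21)
   = 1 / (1 + 44.668 + 1.6218) = 1/47.290 = 0.02115
[CO3²⁻] = α₂ × DIC = 0.02115 × 2.37 = 0.05012 mmol/kg
Ksp = 10^(−6.00) = 1.000×10^-6
Ω = [Ca²⁺][CO3²⁻]/Ksp = (10.5×10^-3)(5.012×10^-5) / 1.000×10^-6 = 0.526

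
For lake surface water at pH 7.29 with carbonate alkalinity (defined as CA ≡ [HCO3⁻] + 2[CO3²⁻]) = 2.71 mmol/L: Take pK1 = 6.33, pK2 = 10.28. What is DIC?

DIC = 3.00 mmol/L

CA = [HCO3⁻] + 2[CO3²⁻] = (α₁ + 2α₂)·DIC
At pH 7.29: [H⁺]/K1 = 10^-0.96 = 0.10965, K2/[H⁺] = 10^-2.99 = 0.0010233
α₁ = 1/(1 + 0.10965 + 0.0010233) = 1/1.1107 = 0.9004; α₂ = α₁·K2/[H⁺] = 0.0009213
α₁ + 2α₂ = 0.9022
DIC = CA / (α₁ + 2α₂) = 2.71 / 0.9022 = 3.00 mmol/L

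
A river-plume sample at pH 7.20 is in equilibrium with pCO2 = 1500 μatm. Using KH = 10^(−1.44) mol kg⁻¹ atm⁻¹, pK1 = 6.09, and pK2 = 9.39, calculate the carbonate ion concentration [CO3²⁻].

[CO2*] = KH · pCO2 = 10^(−1.44) × 1500×10^-6 = 5.446×10^-5 mol/kg
α₀ = 1/(1 + K1/[H⁺] + K1K2/[H⁺]²) = 1/(1 + 10^+1.11 + 10^-1.08) = 0.07160
DIC = [CO2*]/α₀ = 5.446×10^-5 / 0.07160 = 0.7606 mmol/kg
[CO3²⁻] = α₂·DIC; α₂ = 0.005956, so [CO3²⁻] = 0.005956 × 0.7606 = 0.00453 mmol/kg = 4.53 μmol/kg

[CO3²⁻] = 4.53 μmol/kg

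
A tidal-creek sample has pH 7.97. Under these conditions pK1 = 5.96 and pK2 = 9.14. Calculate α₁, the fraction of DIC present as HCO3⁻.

α₁ = 1 / (1 + [H⁺]/K1 + K2/[H⁺]) = 1 / (1 + 10^-2.01 + 10^-1.17)
   = 1 / (1 + 0.0097724 + 0.067608) = 1/1.0774 = 0.9282

α₁ = 0.928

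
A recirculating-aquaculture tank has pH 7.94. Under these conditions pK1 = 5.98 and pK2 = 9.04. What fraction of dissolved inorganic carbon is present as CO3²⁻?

α₂ = 1 / (1 + [H⁺]/K2 + [H⁺]²/(K1K2)) = 1 / (1 + 10^+1.10 + 10^-0.86)
   = 1 / (1 + 12.589 + 0.13804) = 1/13.727 = 0.07285

α₂ = 0.0728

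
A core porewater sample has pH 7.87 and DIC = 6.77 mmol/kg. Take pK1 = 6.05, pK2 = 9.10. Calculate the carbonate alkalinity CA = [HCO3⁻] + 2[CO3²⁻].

CA = 7.05 mmol/kg

CA = [HCO3⁻] + 2[CO3²⁻] = (α₁ + 2α₂)·DIC
At pH 7.87: [H⁺]/K1 = 10^-1.82 = 0.015136, K2/[H⁺] = 10^-1.23 = 0.058884
α₁ = 1/(1 + 0.015136 + 0.058884) = 1/1.0740 = 0.9311; α₂ = α₁·K2/[H⁺] = 0.05483
α₁ + 2α₂ = 1.0407
CA = 1.0407 × 6.77 = 7.05 mmol/kg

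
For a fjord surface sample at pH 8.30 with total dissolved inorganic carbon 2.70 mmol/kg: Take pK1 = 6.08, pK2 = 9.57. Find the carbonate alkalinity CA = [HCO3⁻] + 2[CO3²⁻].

CA = 2.82 mmol/kg

CA = [HCO3⁻] + 2[CO3²⁻] = (α₁ + 2α₂)·DIC
At pH 8.30: [H⁺]/K1 = 10^-2.22 = 0.0060256, K2/[H⁺] = 10^-1.27 = 0.053703
α₁ = 1/(1 + 0.0060256 + 0.053703) = 1/1.0597 = 0.9436; α₂ = α₁·K2/[H⁺] = 0.05068
α₁ + 2α₂ = 1.0450
CA = 1.0450 × 2.70 = 2.82 mmol/kg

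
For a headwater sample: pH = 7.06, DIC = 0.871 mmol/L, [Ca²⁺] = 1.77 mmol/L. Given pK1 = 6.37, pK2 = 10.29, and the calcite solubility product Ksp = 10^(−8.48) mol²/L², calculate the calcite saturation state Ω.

α₂ = 1 / (1 + [H⁺]/K2 + [H⁺]²/(K1K2)) = 1 / (1 + 10^+3.23 + 10^+2.54)
   = 1 / (1 + 1698.2 + 346.74) = 1/2046.0 = 0.0004888
[CO3²⁻] = α₂ × DIC = 0.0004888 × 0.871 = 0.0004257 mmol/L = 0.4257 μmol/L
Ksp = 10^(−8.48) = 3.311×10^-9
Ω = [Ca²⁺][CO3²⁻]/Ksp = (1.77×10^-3)(4.257×10^-7) / 3.311×10^-9 = 0.228

Ω = 0.228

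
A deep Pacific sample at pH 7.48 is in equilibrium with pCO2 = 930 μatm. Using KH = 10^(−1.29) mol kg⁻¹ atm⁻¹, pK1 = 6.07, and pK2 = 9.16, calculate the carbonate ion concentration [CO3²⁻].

[CO3²⁻] = 0.0256 mmol/kg

[CO2*] = KH · pCO2 = 10^(−1.29) × 930×10^-6 = 4.770×10^-5 mol/kg
α₀ = 1/(1 + K1/[H⁺] + K1K2/[H⁺]²) = 1/(1 + 10^+1.41 + 10^-0.27) = 0.03671
DIC = [CO2*]/α₀ = 4.770×10^-5 / 0.03671 = 1.299 mmol/kg
[CO3²⁻] = α₂·DIC; α₂ = 0.01971, so [CO3²⁻] = 0.01971 × 1.299 = 0.0256 mmol/kg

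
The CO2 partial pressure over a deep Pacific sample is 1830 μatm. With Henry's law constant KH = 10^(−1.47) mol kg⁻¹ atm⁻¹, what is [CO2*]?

[CO2*] = 62.0 μmol/kg

KH = 10^(−1.47) = 3.388×10^-2 mol kg⁻¹ atm⁻¹
[CO2*] = KH · pCO2 = 3.388×10^-2 × 1830×10^-6 atm = 6.20×10^-5 mol/kg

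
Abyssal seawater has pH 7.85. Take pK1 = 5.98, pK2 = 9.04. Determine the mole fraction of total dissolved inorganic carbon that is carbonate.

α₂ = 1 / (1 + [H⁺]/K2 + [H⁺]²/(K1K2)) = 1 / (1 + 10^+1.19 + 10^-0.68)
   = 1 / (1 + 15.488 + 0.20893) = 1/16.697 = 0.05989

α₂ = 0.0599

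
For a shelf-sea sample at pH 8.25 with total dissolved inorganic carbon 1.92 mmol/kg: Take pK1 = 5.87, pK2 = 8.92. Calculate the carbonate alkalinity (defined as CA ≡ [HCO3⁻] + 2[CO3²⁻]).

CA = 2.25 mmol/kg

CA = [HCO3⁻] + 2[CO3²⁻] = (α₁ + 2α₂)·DIC
At pH 8.25: [H⁺]/K1 = 10^-2.38 = 0.0041687, K2/[H⁺] = 10^-0.67 = 0.21380
α₁ = 1/(1 + 0.0041687 + 0.21380) = 1/1.2180 = 0.8210; α₂ = α₁·K2/[H⁺] = 0.1755
α₁ + 2α₂ = 1.1721
CA = 1.1721 × 1.92 = 2.25 mmol/kg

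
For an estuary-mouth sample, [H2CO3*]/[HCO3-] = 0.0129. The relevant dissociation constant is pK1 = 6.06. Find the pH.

pH = 7.95

From K1 = [H⁺][HCO3-]/[H2CO3*]:  pH = pK1 − log₁₀([H2CO3*]/[HCO3-])
log₁₀(0.0129) = -1.889
pH = 6.06 − (-1.889) = 7.95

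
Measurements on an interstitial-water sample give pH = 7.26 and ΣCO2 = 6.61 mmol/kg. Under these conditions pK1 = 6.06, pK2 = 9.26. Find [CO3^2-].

α₂ = 1 / (1 + [H⁺]/K2 + [H⁺]²/(K1K2)) = 1 / (1 + 10^+2.00 + 10^+0.80)
   = 1 / (1 + 100.00 + 6.3096) = 1/107.31 = 0.009319
[CO3²⁻] = α₂ × DIC = 0.009319 × 6.61 = 0.0616 mmol/kg

[CO3²⁻] = 0.0616 mmol/kg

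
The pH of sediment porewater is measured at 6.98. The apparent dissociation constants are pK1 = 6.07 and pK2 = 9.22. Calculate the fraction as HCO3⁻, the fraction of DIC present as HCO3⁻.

α₁ = 0.886

α₁ = 1 / (1 + [H⁺]/K1 + K2/[H⁺]) = 1 / (1 + 10^-0.91 + 10^-2.24)
   = 1 / (1 + 0.12303 + 0.0057544) = 1/1.1288 = 0.8859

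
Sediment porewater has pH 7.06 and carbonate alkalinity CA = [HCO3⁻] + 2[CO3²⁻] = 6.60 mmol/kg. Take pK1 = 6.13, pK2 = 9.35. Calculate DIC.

CA = [HCO3⁻] + 2[CO3²⁻] = (α₁ + 2α₂)·DIC
At pH 7.06: [H⁺]/K1 = 10^-0.93 = 0.11749, K2/[H⁺] = 10^-2.29 = 0.0051286
α₁ = 1/(1 + 0.11749 + 0.0051286) = 1/1.1226 = 0.8908; α₂ = α₁·K2/[H⁺] = 0.004568
α₁ + 2α₂ = 0.8999
DIC = CA / (α₁ + 2α₂) = 6.60 / 0.8999 = 7.33 mmol/kg

DIC = 7.33 mmol/kg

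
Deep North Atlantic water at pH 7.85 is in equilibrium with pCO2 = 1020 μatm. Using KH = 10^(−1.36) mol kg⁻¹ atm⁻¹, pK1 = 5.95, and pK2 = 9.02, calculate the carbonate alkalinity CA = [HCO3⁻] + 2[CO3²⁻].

[CO2*] = KH · pCO2 = 10^(−1.36) × 1020×10^-6 = 4.452×10^-5 mol/kg
α₀ = 1/(1 + K1/[H⁺] + K1K2/[H⁺]²) = 1/(1 + 10^+1.90 + 10^+0.73) = 0.01165
DIC = [CO2*]/α₀ = 4.452×10^-5 / 0.01165 = 3.820 mmol/kg
CA = (α₁ + 2α₂)·DIC = (0.9258 + 2×0.06259) × 3.820 = 4.01 mmol/kg

CA = 4.01 mmol/kg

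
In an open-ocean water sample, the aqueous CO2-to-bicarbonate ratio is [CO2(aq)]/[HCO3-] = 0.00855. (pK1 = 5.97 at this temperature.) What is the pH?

From K1 = [H⁺][HCO3-]/[CO2(aq)]:  pH = pK1 − log₁₀([CO2(aq)]/[HCO3-])
log₁₀(0.00855) = -2.068
pH = 5.97 − (-2.068) = 8.04

pH = 8.04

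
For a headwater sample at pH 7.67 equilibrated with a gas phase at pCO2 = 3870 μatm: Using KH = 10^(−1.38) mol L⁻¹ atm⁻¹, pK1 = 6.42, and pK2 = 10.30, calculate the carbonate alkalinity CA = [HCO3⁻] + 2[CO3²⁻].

[CO2*] = KH · pCO2 = 10^(−1.38) × 3870×10^-6 = 1.613×10^-4 mol/L
α₀ = 1/(1 + K1/[H⁺] + K1K2/[H⁺]²) = 1/(1 + 10^+1.25 + 10^-1.38) = 0.05312
DIC = [CO2*]/α₀ = 1.613×10^-4 / 0.05312 = 3.037 mmol/L
CA = (α₁ + 2α₂)·DIC = (0.9447 + 2×0.002215) × 3.037 = 2.88 mmol/L

CA = 2.88 mmol/L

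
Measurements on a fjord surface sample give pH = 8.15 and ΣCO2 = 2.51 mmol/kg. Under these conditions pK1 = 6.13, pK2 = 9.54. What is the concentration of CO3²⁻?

α₂ = 1 / (1 + [H⁺]/K2 + [H⁺]²/(K1K2)) = 1 / (1 + 10^+1.39 + 10^-0.63)
   = 1 / (1 + 24.547 + 0.23442) = 1/25.782 = 0.03879
[CO3²⁻] = α₂ × DIC = 0.03879 × 2.51 = 0.0974 mmol/kg

[CO3²⁻] = 0.0974 mmol/kg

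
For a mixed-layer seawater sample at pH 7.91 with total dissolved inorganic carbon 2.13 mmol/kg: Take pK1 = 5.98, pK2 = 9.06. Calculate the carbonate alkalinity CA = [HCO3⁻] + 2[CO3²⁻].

CA = [HCO3⁻] + 2[CO3²⁻] = (α₁ + 2α₂)·DIC
At pH 7.91: [H⁺]/K1 = 10^-1.93 = 0.011749, K2/[H⁺] = 10^-1.15 = 0.070795
α₁ = 1/(1 + 0.011749 + 0.070795) = 1/1.0825 = 0.9238; α₂ = α₁·K2/[H⁺] = 0.06540
α₁ + 2α₂ = 1.0545
CA = 1.0545 × 2.13 = 2.25 mmol/kg

CA = 2.25 mmol/kg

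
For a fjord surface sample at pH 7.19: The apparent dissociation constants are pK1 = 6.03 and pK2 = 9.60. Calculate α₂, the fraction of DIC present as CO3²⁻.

α₂ = 0.00363

α₂ = 1 / (1 + [H⁺]/K2 + [H⁺]²/(K1K2)) = 1 / (1 + 10^+2.41 + 10^+1.25)
   = 1 / (1 + 257.04 + 17.783) = 1/275.82 = 0.003626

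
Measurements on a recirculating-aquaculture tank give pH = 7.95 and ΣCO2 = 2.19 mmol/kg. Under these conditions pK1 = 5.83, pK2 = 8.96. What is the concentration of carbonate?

α₂ = 1 / (1 + [H⁺]/K2 + [H⁺]²/(K1K2)) = 1 / (1 + 10^+1.01 + 10^-1.11)
   = 1 / (1 + 10.233 + 0.077625) = 1/11.311 = 0.08841
[CO3²⁻] = α₂ × DIC = 0.08841 × 2.19 = 0.194 mmol/kg

[CO3²⁻] = 0.194 mmol/kg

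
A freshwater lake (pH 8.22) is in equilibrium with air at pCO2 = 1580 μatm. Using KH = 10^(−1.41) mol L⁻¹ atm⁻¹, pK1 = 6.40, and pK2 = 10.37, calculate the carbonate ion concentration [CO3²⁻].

[CO2*] = KH · pCO2 = 10^(−1.41) × 1580×10^-6 = 6.147×10^-5 mol/L
α₀ = 1/(1 + K1/[H⁺] + K1K2/[H⁺]²) = 1/(1 + 10^+1.82 + 10^-0.33) = 0.01481
DIC = [CO2*]/α₀ = 6.147×10^-5 / 0.01481 = 4.151 mmol/L
[CO3²⁻] = α₂·DIC; α₂ = 0.006926, so [CO3²⁻] = 0.006926 × 4.151 = 0.0288 mmol/L

[CO3²⁻] = 0.0288 mmol/L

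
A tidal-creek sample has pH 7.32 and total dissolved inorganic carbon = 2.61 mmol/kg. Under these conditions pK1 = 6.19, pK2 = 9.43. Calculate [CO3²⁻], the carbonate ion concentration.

[CO3²⁻] = 18.7 μmol/kg

α₂ = 1 / (1 + [H⁺]/K2 + [H⁺]²/(K1K2)) = 1 / (1 + 10^+2.11 + 10^+0.98)
   = 1 / (1 + 128.82 + 9.5499) = 1/139.37 = 0.007175
[CO3²⁻] = α₂ × DIC = 0.007175 × 2.61 = 0.0187 mmol/kg = 18.7 μmol/kg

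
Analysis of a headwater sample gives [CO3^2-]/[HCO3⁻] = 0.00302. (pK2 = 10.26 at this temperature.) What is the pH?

pH = 7.74

From K2 = [H⁺][CO3^2-]/[HCO3⁻]:  pH = pK2 + log₁₀([CO3^2-]/[HCO3⁻])
log₁₀(0.00302) = -2.520
pH = 10.26 + (-2.520) = 7.74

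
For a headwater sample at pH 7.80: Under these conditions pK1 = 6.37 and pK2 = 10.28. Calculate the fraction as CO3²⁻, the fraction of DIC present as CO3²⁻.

α₂ = 1 / (1 + [H⁺]/K2 + [H⁺]²/(K1K2)) = 1 / (1 + 10^+2.48 + 10^+1.05)
   = 1 / (1 + 302.00 + 11.220) = 1/314.22 = 0.003183

α₂ = 0.00318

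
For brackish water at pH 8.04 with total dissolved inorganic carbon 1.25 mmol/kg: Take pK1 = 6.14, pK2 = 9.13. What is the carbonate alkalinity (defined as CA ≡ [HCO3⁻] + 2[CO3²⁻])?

CA = [HCO3⁻] + 2[CO3²⁻] = (α₁ + 2α₂)·DIC
At pH 8.04: [H⁺]/K1 = 10^-1.90 = 0.012589, K2/[H⁺] = 10^-1.09 = 0.081283
α₁ = 1/(1 + 0.012589 + 0.081283) = 1/1.0939 = 0.9142; α₂ = α₁·K2/[H⁺] = 0.07431
α₁ + 2α₂ = 1.0628
CA = 1.0628 × 1.25 = 1.33 mmol/kg

CA = 1.33 mmol/kg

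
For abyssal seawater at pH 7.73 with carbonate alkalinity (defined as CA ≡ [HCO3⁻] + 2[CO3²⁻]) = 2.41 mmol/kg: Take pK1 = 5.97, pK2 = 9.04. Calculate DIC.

CA = [HCO3⁻] + 2[CO3²⁻] = (α₁ + 2α₂)·DIC
At pH 7.73: [H⁺]/K1 = 10^-1.76 = 0.017378, K2/[H⁺] = 10^-1.31 = 0.048978
α₁ = 1/(1 + 0.017378 + 0.048978) = 1/1.0664 = 0.9378; α₂ = α₁·K2/[H⁺] = 0.04593
α₁ + 2α₂ = 1.0296
DIC = CA / (α₁ + 2α₂) = 2.41 / 1.0296 = 2.34 mmol/kg

DIC = 2.34 mmol/kg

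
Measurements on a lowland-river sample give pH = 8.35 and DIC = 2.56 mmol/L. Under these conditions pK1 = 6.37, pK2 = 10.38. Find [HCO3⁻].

[HCO3⁻] = 2.51 mmol/L

α₁ = 1 / (1 + [H⁺]/K1 + K2/[H⁺]) = 1 / (1 + 10^-1.98 + 10^-2.03)
   = 1 / (1 + 0.010471 + 0.0093325) = 1/1.0198 = 0.9806
[HCO3⁻] = α₁ × DIC = 0.9806 × 2.56 = 2.51 mmol/L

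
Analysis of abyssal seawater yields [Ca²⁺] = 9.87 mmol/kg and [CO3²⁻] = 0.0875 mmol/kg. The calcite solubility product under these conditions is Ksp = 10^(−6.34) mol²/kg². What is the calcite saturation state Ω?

Ω = 1.89

Ksp = 10^(−6.34) = 4.571×10^-7
Ω = [Ca²⁺][CO3²⁻]/Ksp = (9.87×10^-3)(0.0875×10^-3) / 4.571×10^-7 = 1.89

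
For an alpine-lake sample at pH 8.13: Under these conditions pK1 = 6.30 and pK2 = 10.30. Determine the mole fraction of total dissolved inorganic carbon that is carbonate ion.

α₂ = 0.00662

α₂ = 1 / (1 + [H⁺]/K2 + [H⁺]²/(K1K2)) = 1 / (1 + 10^+2.17 + 10^+0.34)
   = 1 / (1 + 147.91 + 2.1878) = 1/151.10 = 0.006618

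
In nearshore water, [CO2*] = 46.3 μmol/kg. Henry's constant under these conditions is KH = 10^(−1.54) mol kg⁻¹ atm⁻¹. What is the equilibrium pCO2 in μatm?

pCO2 = 1610 μatm

KH = 10^(−1.54) = 2.884×10^-2 mol kg⁻¹ atm⁻¹
pCO2 = [CO2*]/KH = 46.3×10^-6 / 2.884×10^-2 = 1.61×10^-3 atm = 1610 μatm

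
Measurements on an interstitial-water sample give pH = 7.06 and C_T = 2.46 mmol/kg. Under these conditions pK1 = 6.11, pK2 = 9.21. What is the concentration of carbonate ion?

α₂ = 1 / (1 + [H⁺]/K2 + [H⁺]²/(K1K2)) = 1 / (1 + 10^+2.15 + 10^+1.20)
   = 1 / (1 + 141.25 + 15.849) = 1/158.10 = 0.006325
[CO3²⁻] = α₂ × DIC = 0.006325 × 2.46 = 0.0156 mmol/kg = 15.6 μmol/kg

[CO3²⁻] = 15.6 μmol/kg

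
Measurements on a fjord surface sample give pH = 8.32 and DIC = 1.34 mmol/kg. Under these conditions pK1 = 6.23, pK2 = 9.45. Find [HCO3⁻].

[HCO3⁻] = 1.24 mmol/kg

α₁ = 1 / (1 + [H⁺]/K1 + K2/[H⁺]) = 1 / (1 + 10^-2.09 + 10^-1.13)
   = 1 / (1 + 0.0081283 + 0.074131) = 1/1.0823 = 0.9240
[HCO3⁻] = α₁ × DIC = 0.9240 × 1.34 = 1.24 mmol/kg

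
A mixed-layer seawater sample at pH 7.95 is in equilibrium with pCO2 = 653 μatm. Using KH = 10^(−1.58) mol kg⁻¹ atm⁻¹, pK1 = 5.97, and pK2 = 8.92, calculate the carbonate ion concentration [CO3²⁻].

[CO2*] = KH · pCO2 = 10^(−1.58) × 653×10^-6 = 1.718×10^-5 mol/kg
α₀ = 1/(1 + K1/[H⁺] + K1K2/[H⁺]²) = 1/(1 + 10^+1.98 + 10^+1.01) = 0.009369
DIC = [CO2*]/α₀ = 1.718×10^-5 / 0.009369 = 1.833 mmol/kg
[CO3²⁻] = α₂·DIC; α₂ = 0.09587, so [CO3²⁻] = 0.09587 × 1.833 = 0.176 mmol/kg

[CO3²⁻] = 0.176 mmol/kg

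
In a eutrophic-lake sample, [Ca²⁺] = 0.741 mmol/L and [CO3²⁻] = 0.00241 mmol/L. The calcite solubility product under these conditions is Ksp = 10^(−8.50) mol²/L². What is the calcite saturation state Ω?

Ksp = 10^(−8.50) = 3.162×10^-9
Ω = [Ca²⁺][CO3²⁻]/Ksp = (0.741×10^-3)(0.00241×10^-3) / 3.162×10^-9 = 0.565

Ω = 0.565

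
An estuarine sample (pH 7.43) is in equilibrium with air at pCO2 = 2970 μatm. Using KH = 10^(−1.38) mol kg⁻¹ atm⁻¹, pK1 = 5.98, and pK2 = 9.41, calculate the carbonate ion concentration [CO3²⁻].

[CO2*] = KH · pCO2 = 10^(−1.38) × 2970×10^-6 = 1.238×10^-4 mol/kg
α₀ = 1/(1 + K1/[H⁺] + K1K2/[H⁺]²) = 1/(1 + 10^+1.45 + 10^-0.53) = 0.03392
DIC = [CO2*]/α₀ = 1.238×10^-4 / 0.03392 = 3.650 mmol/kg
[CO3²⁻] = α₂·DIC; α₂ = 0.01001, so [CO3²⁻] = 0.01001 × 3.650 = 0.0365 mmol/kg

[CO3²⁻] = 0.0365 mmol/kg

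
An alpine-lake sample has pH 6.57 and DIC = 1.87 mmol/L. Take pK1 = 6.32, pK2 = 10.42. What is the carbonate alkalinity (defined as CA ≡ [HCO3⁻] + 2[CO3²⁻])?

CA = 1.20 mmol/L

CA = [HCO3⁻] + 2[CO3²⁻] = (α₁ + 2α₂)·DIC
At pH 6.57: [H⁺]/K1 = 10^-0.25 = 0.56234, K2/[H⁺] = 10^-3.85 = 0.00014125
α₁ = 1/(1 + 0.56234 + 0.00014125) = 1/1.5625 = 0.6400; α₂ = α₁·K2/[H⁺] = 9.040×10^-5
α₁ + 2α₂ = 0.6402
CA = 0.6402 × 1.87 = 1.20 mmol/L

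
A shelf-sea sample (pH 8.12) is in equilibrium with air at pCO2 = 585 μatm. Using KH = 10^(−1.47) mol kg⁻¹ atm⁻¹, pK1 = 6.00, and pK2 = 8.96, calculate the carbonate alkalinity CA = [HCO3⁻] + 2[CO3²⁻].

CA = 3.37 mmol/kg

[CO2*] = KH · pCO2 = 10^(−1.47) × 585×10^-6 = 1.982×10^-5 mol/kg
α₀ = 1/(1 + K1/[H⁺] + K1K2/[H⁺]²) = 1/(1 + 10^+2.12 + 10^+1.28) = 0.006584
DIC = [CO2*]/α₀ = 1.982×10^-5 / 0.006584 = 3.011 mmol/kg
CA = (α₁ + 2α₂)·DIC = (0.8680 + 2×0.1255) × 3.011 = 3.37 mmol/kg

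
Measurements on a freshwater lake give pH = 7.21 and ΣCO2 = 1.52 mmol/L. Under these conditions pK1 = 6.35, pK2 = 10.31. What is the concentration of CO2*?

α₀ = 1 / (1 + K1/[H⁺] + K1K2/[H⁺]²) = 1 / (1 + 10^+0.86 + 10^-2.24)
   = 1 / (1 + 7.2444 + 0.0057544) = 1/8.2501 = 0.1212
[CO2*] = α₀ × DIC = 0.1212 × 1.52 = 0.184 mmol/L

[CO2*] = 0.184 mmol/L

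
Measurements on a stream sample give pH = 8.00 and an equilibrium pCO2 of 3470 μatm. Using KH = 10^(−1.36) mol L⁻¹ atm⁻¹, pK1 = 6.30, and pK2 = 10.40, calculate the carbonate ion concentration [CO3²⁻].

[CO3²⁻] = 0.0302 mmol/L

[CO2*] = KH · pCO2 = 10^(−1.36) × 3470×10^-6 = 1.515×10^-4 mol/L
α₀ = 1/(1 + K1/[H⁺] + K1K2/[H⁺]²) = 1/(1 + 10^+1.70 + 10^-0.70) = 0.01949
DIC = [CO2*]/α₀ = 1.515×10^-4 / 0.01949 = 7.773 mmol/L
[CO3²⁻] = α₂·DIC; α₂ = 0.003888, so [CO3²⁻] = 0.003888 × 7.773 = 0.0302 mmol/L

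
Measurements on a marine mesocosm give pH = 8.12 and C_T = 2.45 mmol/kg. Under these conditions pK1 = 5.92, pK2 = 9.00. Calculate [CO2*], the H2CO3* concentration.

[CO2*] = 13.6 μmol/kg

α₀ = 1 / (1 + K1/[H⁺] + K1K2/[H⁺]²) = 1 / (1 + 10^+2.20 + 10^+1.32)
   = 1 / (1 + 158.49 + 20.893) = 1/180.38 = 0.005544
[CO2*] = α₀ × DIC = 0.005544 × 2.45 = 0.0136 mmol/kg = 13.6 μmol/kg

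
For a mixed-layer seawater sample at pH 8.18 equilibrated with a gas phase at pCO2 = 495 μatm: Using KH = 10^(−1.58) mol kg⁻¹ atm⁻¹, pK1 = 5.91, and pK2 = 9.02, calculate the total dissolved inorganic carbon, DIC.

DIC = 2.79 mmol/kg

[CO2*] = KH · pCO2 = 10^(−1.58) × 495×10^-6 = 1.302×10^-5 mol/kg
α₀ = 1/(1 + K1/[H⁺] + K1K2/[H⁺]²) = 1/(1 + 10^+2.27 + 10^+1.43) = 0.004670
DIC = [CO2*]/α₀ = 1.302×10^-5 / 0.004670 = 2.79 mmol/kg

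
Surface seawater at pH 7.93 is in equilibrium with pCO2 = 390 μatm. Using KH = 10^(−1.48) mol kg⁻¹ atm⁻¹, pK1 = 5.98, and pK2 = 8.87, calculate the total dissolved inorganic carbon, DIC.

DIC = 1.30 mmol/kg

[CO2*] = KH · pCO2 = 10^(−1.48) × 390×10^-6 = 1.291×10^-5 mol/kg
α₀ = 1/(1 + K1/[H⁺] + K1K2/[H⁺]²) = 1/(1 + 10^+1.95 + 10^+1.01) = 0.009964
DIC = [CO2*]/α₀ = 1.291×10^-5 / 0.009964 = 1.30 mmol/kg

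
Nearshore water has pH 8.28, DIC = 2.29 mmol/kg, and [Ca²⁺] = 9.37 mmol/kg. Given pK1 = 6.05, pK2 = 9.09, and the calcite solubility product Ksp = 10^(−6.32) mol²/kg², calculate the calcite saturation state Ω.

α₂ = 1 / (1 + [H⁺]/K2 + [H⁺]²/(K1K2)) = 1 / (1 + 10^+0.81 + 10^-1.42)
   = 1 / (1 + 6.4565 + 0.038019) = 1/7.4946 = 0.1334
[CO3²⁻] = α₂ × DIC = 0.1334 × 2.29 = 0.3056 mmol/kg
Ksp = 10^(−6.32) = 4.786×10^-7
Ω = [Ca²⁺][CO3²⁻]/Ksp = (9.37×10^-3)(3.056×10^-4) / 4.786×10^-7 = 5.98

Ω = 5.98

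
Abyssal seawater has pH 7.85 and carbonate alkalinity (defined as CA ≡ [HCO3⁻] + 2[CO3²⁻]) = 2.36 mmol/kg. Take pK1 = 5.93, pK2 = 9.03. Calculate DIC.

CA = [HCO3⁻] + 2[CO3²⁻] = (α₁ + 2α₂)·DIC
At pH 7.85: [H⁺]/K1 = 10^-1.92 = 0.012023, K2/[H⁺] = 10^-1.18 = 0.066069
α₁ = 1/(1 + 0.012023 + 0.066069) = 1/1.0781 = 0.9276; α₂ = α₁·K2/[H⁺] = 0.06128
α₁ + 2α₂ = 1.0501
DIC = CA / (α₁ + 2α₂) = 2.36 / 1.0501 = 2.25 mmol/kg

DIC = 2.25 mmol/kg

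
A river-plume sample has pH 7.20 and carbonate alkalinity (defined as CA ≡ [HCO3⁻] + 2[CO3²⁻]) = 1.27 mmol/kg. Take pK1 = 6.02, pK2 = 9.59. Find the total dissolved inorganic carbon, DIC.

CA = [HCO3⁻] + 2[CO3²⁻] = (α₁ + 2α₂)·DIC
At pH 7.20: [H⁺]/K1 = 10^-1.18 = 0.066069, K2/[H⁺] = 10^-2.39 = 0.0040738
α₁ = 1/(1 + 0.066069 + 0.0040738) = 1/1.0701 = 0.9345; α₂ = α₁·K2/[H⁺] = 0.003807
α₁ + 2α₂ = 0.9421
DIC = CA / (α₁ + 2α₂) = 1.27 / 0.9421 = 1.35 mmol/kg

DIC = 1.35 mmol/kg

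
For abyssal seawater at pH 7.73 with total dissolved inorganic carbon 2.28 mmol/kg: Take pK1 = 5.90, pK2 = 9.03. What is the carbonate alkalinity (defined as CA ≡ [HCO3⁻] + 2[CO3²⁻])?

CA = 2.36 mmol/kg

CA = [HCO3⁻] + 2[CO3²⁻] = (α₁ + 2α₂)·DIC
At pH 7.73: [H⁺]/K1 = 10^-1.83 = 0.014791, K2/[H⁺] = 10^-1.30 = 0.050119
α₁ = 1/(1 + 0.014791 + 0.050119) = 1/1.0649 = 0.9390; α₂ = α₁·K2/[H⁺] = 0.04706
α₁ + 2α₂ = 1.0332
CA = 1.0332 × 2.28 = 2.36 mmol/kg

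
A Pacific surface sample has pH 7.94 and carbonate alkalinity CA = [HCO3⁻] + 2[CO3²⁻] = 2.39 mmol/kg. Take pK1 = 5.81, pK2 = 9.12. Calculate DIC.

DIC = 2.27 mmol/kg

CA = [HCO3⁻] + 2[CO3²⁻] = (α₁ + 2α₂)·DIC
At pH 7.94: [H⁺]/K1 = 10^-2.13 = 0.0074131, K2/[H⁺] = 10^-1.18 = 0.066069
α₁ = 1/(1 + 0.0074131 + 0.066069) = 1/1.0735 = 0.9315; α₂ = α₁·K2/[H⁺] = 0.06155
α₁ + 2α₂ = 1.0546
DIC = CA / (α₁ + 2α₂) = 2.39 / 1.0546 = 2.27 mmol/kg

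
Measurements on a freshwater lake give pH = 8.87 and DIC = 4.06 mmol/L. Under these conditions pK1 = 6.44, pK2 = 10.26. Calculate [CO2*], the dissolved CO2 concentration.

[CO2*] = 14.4 μmol/L

α₀ = 1 / (1 + K1/[H⁺] + K1K2/[H⁺]²) = 1 / (1 + 10^+2.43 + 10^+1.04)
   = 1 / (1 + 269.15 + 10.965) = 1/281.12 = 0.003557
[CO2*] = α₀ × DIC = 0.003557 × 4.06 = 0.0144 mmol/L = 14.4 μmol/L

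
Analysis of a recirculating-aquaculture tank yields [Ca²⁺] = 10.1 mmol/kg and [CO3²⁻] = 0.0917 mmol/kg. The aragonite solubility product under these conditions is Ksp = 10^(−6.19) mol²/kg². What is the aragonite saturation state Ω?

Ksp = 10^(−6.19) = 6.457×10^-7
Ω = [Ca²⁺][CO3²⁻]/Ksp = (10.1×10^-3)(0.0917×10^-3) / 6.457×10^-7 = 1.43

Ω = 1.43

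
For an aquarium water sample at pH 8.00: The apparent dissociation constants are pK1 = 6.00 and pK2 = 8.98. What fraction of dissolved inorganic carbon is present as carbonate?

α₂ = 0.0939

α₂ = 1 / (1 + [H⁺]/K2 + [H⁺]²/(K1K2)) = 1 / (1 + 10^+0.98 + 10^-1.02)
   = 1 / (1 + 9.5499 + 0.095499) = 1/10.645 = 0.09394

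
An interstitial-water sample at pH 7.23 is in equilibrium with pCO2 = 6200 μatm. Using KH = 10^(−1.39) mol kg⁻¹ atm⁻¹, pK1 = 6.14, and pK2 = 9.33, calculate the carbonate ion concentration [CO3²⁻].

[CO2*] = KH · pCO2 = 10^(−1.39) × 6200×10^-6 = 2.526×10^-4 mol/kg
α₀ = 1/(1 + K1/[H⁺] + K1K2/[H⁺]²) = 1/(1 + 10^+1.09 + 10^-1.01) = 0.07462
DIC = [CO2*]/α₀ = 2.526×10^-4 / 0.07462 = 3.385 mmol/kg
[CO3²⁻] = α₂·DIC; α₂ = 0.007293, so [CO3²⁻] = 0.007293 × 3.385 = 0.0247 mmol/kg

[CO3²⁻] = 0.0247 mmol/kg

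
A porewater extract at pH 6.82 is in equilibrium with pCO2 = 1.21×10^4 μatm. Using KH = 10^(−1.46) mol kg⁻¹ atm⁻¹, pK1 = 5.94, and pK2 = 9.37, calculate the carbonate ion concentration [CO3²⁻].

[CO2*] = KH · pCO2 = 10^(−1.46) × 1.21×10^4×10^-6 = 4.196×10^-4 mol/kg
α₀ = 1/(1 + K1/[H⁺] + K1K2/[H⁺]²) = 1/(1 + 10^+0.88 + 10^-1.67) = 0.1162
DIC = [CO2*]/α₀ = 4.196×10^-4 / 0.1162 = 3.611 mmol/kg
[CO3²⁻] = α₂·DIC; α₂ = 0.002484, so [CO3²⁻] = 0.002484 × 3.611 = 0.00897 mmol/kg = 8.97 μmol/kg

[CO3²⁻] = 8.97 μmol/kg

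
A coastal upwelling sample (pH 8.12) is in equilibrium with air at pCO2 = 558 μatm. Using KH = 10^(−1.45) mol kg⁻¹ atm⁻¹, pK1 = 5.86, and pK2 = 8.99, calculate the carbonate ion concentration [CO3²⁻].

[CO3²⁻] = 0.486 mmol/kg

[CO2*] = KH · pCO2 = 10^(−1.45) × 558×10^-6 = 1.980×10^-5 mol/kg
α₀ = 1/(1 + K1/[H⁺] + K1K2/[H⁺]²) = 1/(1 + 10^+2.26 + 10^+1.39) = 0.004819
DIC = [CO2*]/α₀ = 1.980×10^-5 / 0.004819 = 4.109 mmol/kg
[CO3²⁻] = α₂·DIC; α₂ = 0.1183, so [CO3²⁻] = 0.1183 × 4.109 = 0.486 mmol/kg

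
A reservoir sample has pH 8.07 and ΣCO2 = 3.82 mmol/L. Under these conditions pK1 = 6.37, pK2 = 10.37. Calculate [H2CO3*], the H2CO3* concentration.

α₀ = 1 / (1 + K1/[H⁺] + K1K2/[H⁺]²) = 1 / (1 + 10^+1.70 + 10^-0.60)
   = 1 / (1 + 50.119 + 0.25119) = 1/51.370 = 0.01947
[CO2*] = α₀ × DIC = 0.01947 × 3.82 = 0.0744 mmol/L

[CO2*] = 0.0744 mmol/L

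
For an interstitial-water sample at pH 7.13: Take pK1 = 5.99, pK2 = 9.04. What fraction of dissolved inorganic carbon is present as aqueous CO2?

α₀ = 0.0668

α₀ = 1 / (1 + K1/[H⁺] + K1K2/[H⁺]²) = 1 / (1 + 10^+1.14 + 10^-0.77)
   = 1 / (1 + 13.804 + 0.16982) = 1/14.974 = 0.06678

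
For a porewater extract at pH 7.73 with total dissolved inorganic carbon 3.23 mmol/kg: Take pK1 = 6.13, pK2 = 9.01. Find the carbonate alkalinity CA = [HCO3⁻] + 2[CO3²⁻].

CA = 3.31 mmol/kg

CA = [HCO3⁻] + 2[CO3²⁻] = (α₁ + 2α₂)·DIC
At pH 7.73: [H⁺]/K1 = 10^-1.60 = 0.025119, K2/[H⁺] = 10^-1.28 = 0.052481
α₁ = 1/(1 + 0.025119 + 0.052481) = 1/1.0776 = 0.9280; α₂ = α₁·K2/[H⁺] = 0.04870
α₁ + 2α₂ = 1.0254
CA = 1.0254 × 3.23 = 3.31 mmol/kg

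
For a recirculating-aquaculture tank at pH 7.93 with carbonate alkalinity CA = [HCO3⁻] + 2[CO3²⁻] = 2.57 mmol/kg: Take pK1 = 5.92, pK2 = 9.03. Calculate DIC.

DIC = 2.42 mmol/kg

CA = [HCO3⁻] + 2[CO3²⁻] = (α₁ + 2α₂)·DIC
At pH 7.93: [H⁺]/K1 = 10^-2.01 = 0.0097724, K2/[H⁺] = 10^-1.10 = 0.079433
α₁ = 1/(1 + 0.0097724 + 0.079433) = 1/1.0892 = 0.9181; α₂ = α₁·K2/[H⁺] = 0.07293
α₁ + 2α₂ = 1.0640
DIC = CA / (α₁ + 2α₂) = 2.57 / 1.0640 = 2.42 mmol/kg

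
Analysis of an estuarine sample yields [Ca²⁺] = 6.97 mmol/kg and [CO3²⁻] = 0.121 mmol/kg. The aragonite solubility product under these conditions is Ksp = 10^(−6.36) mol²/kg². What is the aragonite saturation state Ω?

Ksp = 10^(−6.36) = 4.365×10^-7
Ω = [Ca²⁺][CO3²⁻]/Ksp = (6.97×10^-3)(0.121×10^-3) / 4.365×10^-7 = 1.93

Ω = 1.93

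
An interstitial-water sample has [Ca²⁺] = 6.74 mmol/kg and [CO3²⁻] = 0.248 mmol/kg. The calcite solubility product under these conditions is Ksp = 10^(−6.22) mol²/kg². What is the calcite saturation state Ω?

Ω = 2.77

Ksp = 10^(−6.22) = 6.026×10^-7
Ω = [Ca²⁺][CO3²⁻]/Ksp = (6.74×10^-3)(0.248×10^-3) / 6.026×10^-7 = 2.77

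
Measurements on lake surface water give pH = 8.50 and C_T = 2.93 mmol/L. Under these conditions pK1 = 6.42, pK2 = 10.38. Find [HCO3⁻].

α₁ = 1 / (1 + [H⁺]/K1 + K2/[H⁺]) = 1 / (1 + 10^-2.08 + 10^-1.88)
   = 1 / (1 + 0.0083176 + 0.013183) = 1/1.0215 = 0.9790
[HCO3⁻] = α₁ × DIC = 0.9790 × 2.93 = 2.87 mmol/L

[HCO3⁻] = 2.87 mmol/L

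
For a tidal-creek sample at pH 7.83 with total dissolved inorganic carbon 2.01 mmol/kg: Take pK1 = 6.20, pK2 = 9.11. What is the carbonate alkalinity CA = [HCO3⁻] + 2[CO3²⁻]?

CA = [HCO3⁻] + 2[CO3²⁻] = (α₁ + 2α₂)·DIC
At pH 7.83: [H⁺]/K1 = 10^-1.63 = 0.023442, K2/[H⁺] = 10^-1.28 = 0.052481
α₁ = 1/(1 + 0.023442 + 0.052481) = 1/1.0759 = 0.9294; α₂ = α₁·K2/[H⁺] = 0.04878
α₁ + 2α₂ = 1.0270
CA = 1.0270 × 2.01 = 2.06 mmol/kg

CA = 2.06 mmol/kg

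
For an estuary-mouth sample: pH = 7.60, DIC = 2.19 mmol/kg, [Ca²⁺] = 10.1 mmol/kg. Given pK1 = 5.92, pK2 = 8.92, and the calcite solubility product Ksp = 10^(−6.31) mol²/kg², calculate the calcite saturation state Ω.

Ω = 2.02

α₂ = 1 / (1 + [H⁺]/K2 + [H⁺]²/(K1K2)) = 1 / (1 + 10^+1.32 + 10^-0.36)
   = 1 / (1 + 20.893 + 0.43652) = 1/22.329 = 0.04478
[CO3²⁻] = α₂ × DIC = 0.04478 × 2.19 = 0.09808 mmol/kg
Ksp = 10^(−6.31) = 4.898×10^-7
Ω = [Ca²⁺][CO3²⁻]/Ksp = (10.1×10^-3)(9.808×10^-5) / 4.898×10^-7 = 2.02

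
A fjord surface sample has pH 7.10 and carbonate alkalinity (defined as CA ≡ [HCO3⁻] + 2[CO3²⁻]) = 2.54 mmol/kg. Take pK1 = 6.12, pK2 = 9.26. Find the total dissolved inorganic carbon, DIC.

DIC = 2.79 mmol/kg

CA = [HCO3⁻] + 2[CO3²⁻] = (α₁ + 2α₂)·DIC
At pH 7.10: [H⁺]/K1 = 10^-0.98 = 0.10471, K2/[H⁺] = 10^-2.16 = 0.0069183
α₁ = 1/(1 + 0.10471 + 0.0069183) = 1/1.1116 = 0.8996; α₂ = α₁·K2/[H⁺] = 0.006224
α₁ + 2α₂ = 0.9120
DIC = CA / (α₁ + 2α₂) = 2.54 / 0.9120 = 2.79 mmol/kg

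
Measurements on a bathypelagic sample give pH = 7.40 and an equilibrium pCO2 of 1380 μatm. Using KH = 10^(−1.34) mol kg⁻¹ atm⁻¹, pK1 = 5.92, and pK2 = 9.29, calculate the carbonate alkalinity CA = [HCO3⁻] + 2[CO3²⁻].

CA = 1.95 mmol/kg

[CO2*] = KH · pCO2 = 10^(−1.34) × 1380×10^-6 = 6.308×10^-5 mol/kg
α₀ = 1/(1 + K1/[H⁺] + K1K2/[H⁺]²) = 1/(1 + 10^+1.48 + 10^-0.41) = 0.03166
DIC = [CO2*]/α₀ = 6.308×10^-5 / 0.03166 = 1.993 mmol/kg
CA = (α₁ + 2α₂)·DIC = (0.9560 + 2×0.01232) × 1.993 = 1.95 mmol/kg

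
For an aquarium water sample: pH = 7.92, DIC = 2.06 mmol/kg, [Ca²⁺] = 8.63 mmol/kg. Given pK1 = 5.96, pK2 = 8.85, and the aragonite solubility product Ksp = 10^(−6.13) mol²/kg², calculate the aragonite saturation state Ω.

Ω = 2.50

α₂ = 1 / (1 + [H⁺]/K2 + [H⁺]²/(K1K2)) = 1 / (1 + 10^+0.93 + 10^-1.03)
   = 1 / (1 + 8.5114 + 0.093325) = 1/9.6047 = 0.1041
[CO3²⁻] = α₂ × DIC = 0.1041 × 2.06 = 0.2145 mmol/kg
Ksp = 10^(−6.13) = 7.413×10^-7
Ω = [Ca²⁺][CO3²⁻]/Ksp = (8.63×10^-3)(2.145×10^-4) / 7.413×10^-7 = 2.50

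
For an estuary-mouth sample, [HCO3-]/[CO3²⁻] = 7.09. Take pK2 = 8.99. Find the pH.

From K2 = [H⁺][CO3²⁻]/[HCO3-]:  pH = pK2 − log₁₀([HCO3-]/[CO3²⁻])
log₁₀(7.09) = +0.851
pH = 8.99 − (+0.851) = 8.14

pH = 8.14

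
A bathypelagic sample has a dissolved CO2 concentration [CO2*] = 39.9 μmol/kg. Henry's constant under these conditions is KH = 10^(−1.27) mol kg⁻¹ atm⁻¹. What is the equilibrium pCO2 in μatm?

KH = 10^(−1.27) = 5.370×10^-2 mol kg⁻¹ atm⁻¹
pCO2 = [CO2*]/KH = 39.9×10^-6 / 5.370×10^-2 = 7.43×10^-4 atm = 743 μatm

pCO2 = 743 μatm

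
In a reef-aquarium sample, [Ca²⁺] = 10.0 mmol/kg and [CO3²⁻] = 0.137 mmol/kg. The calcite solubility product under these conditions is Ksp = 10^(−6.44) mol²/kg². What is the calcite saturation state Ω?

Ω = 3.77

Ksp = 10^(−6.44) = 3.631×10^-7
Ω = [Ca²⁺][CO3²⁻]/Ksp = (10.0×10^-3)(0.137×10^-3) / 3.631×10^-7 = 3.77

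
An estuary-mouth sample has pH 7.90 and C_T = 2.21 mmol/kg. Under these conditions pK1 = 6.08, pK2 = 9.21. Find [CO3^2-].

[CO3²⁻] = 0.102 mmol/kg

α₂ = 1 / (1 + [H⁺]/K2 + [H⁺]²/(K1K2)) = 1 / (1 + 10^+1.31 + 10^-0.51)
   = 1 / (1 + 20.417 + 0.30903) = 1/21.726 = 0.04603
[CO3²⁻] = α₂ × DIC = 0.04603 × 2.21 = 0.102 mmol/kg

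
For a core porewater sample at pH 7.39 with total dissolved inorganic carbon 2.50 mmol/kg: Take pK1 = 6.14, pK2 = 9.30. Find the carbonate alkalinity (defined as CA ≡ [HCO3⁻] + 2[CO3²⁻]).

CA = 2.40 mmol/kg

CA = [HCO3⁻] + 2[CO3²⁻] = (α₁ + 2α₂)·DIC
At pH 7.39: [H⁺]/K1 = 10^-1.25 = 0.056234, K2/[H⁺] = 10^-1.91 = 0.012303
α₁ = 1/(1 + 0.056234 + 0.012303) = 1/1.0685 = 0.9359; α₂ = α₁·K2/[H⁺] = 0.01151
α₁ + 2α₂ = 0.9589
CA = 0.9589 × 2.50 = 2.40 mmol/kg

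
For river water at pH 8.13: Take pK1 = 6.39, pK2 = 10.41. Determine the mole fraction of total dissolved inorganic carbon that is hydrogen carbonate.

α₁ = 0.977

α₁ = 1 / (1 + [H⁺]/K1 + K2/[H⁺]) = 1 / (1 + 10^-1.74 + 10^-2.28)
   = 1 / (1 + 0.018197 + 0.0052481) = 1/1.0234 = 0.9771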